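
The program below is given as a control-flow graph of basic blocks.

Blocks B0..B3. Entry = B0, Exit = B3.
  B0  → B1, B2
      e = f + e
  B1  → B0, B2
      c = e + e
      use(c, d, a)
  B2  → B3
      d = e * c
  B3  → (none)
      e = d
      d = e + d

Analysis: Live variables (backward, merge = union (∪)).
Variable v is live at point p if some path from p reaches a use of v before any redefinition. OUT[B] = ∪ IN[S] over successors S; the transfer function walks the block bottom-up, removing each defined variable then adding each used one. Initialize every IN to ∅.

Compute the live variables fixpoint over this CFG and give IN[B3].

Fixpoint table:
  B0: | IN={a, c, d, e, f} | OUT={a, c, d, e, f}
  B1: | IN={a, d, e, f} | OUT={a, c, d, e, f}
  B2: | IN={c, e} | OUT={d}
  B3: | IN={d} | OUT={}

B3 is the boundary node: OUT[B3] = {}
Applying B3's transfer function to that OUT value gives IN[B3] (row B3 above).

Answer: {d}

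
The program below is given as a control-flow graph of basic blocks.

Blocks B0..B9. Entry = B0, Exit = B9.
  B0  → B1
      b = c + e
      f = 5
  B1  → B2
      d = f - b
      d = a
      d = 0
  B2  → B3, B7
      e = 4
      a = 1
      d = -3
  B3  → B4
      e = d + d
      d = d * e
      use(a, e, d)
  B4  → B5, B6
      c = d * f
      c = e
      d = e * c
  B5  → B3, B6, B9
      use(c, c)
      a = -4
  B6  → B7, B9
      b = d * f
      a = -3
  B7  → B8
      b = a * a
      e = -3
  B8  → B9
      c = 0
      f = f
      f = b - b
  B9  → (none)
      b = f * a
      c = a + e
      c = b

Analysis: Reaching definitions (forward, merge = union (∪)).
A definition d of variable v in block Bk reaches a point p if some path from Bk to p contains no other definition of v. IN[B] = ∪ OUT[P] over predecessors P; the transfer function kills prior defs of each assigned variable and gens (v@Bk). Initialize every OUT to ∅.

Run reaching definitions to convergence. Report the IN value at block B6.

Answer: {a@B2, a@B5, b@B0, c@B4, d@B4, e@B3, f@B0}

Derivation:
Converged values:
  B0:   IN={}   OUT={b@B0, f@B0}
  B1:   IN={b@B0, f@B0}   OUT={b@B0, d@B1, f@B0}
  B2:   IN={b@B0, d@B1, f@B0}   OUT={a@B2, b@B0, d@B2, e@B2, f@B0}
  B3:   IN={a@B2, a@B5, b@B0, c@B4, d@B2, d@B4, e@B2, e@B3, f@B0}   OUT={a@B2, a@B5, b@B0, c@B4, d@B3, e@B3, f@B0}
  B4:   IN={a@B2, a@B5, b@B0, c@B4, d@B3, e@B3, f@B0}   OUT={a@B2, a@B5, b@B0, c@B4, d@B4, e@B3, f@B0}
  B5:   IN={a@B2, a@B5, b@B0, c@B4, d@B4, e@B3, f@B0}   OUT={a@B5, b@B0, c@B4, d@B4, e@B3, f@B0}
  B6:   IN={a@B2, a@B5, b@B0, c@B4, d@B4, e@B3, f@B0}   OUT={a@B6, b@B6, c@B4, d@B4, e@B3, f@B0}
  B7:   IN={a@B2, a@B6, b@B0, b@B6, c@B4, d@B2, d@B4, e@B2, e@B3, f@B0}   OUT={a@B2, a@B6, b@B7, c@B4, d@B2, d@B4, e@B7, f@B0}
  B8:   IN={a@B2, a@B6, b@B7, c@B4, d@B2, d@B4, e@B7, f@B0}   OUT={a@B2, a@B6, b@B7, c@B8, d@B2, d@B4, e@B7, f@B8}
  B9:   IN={a@B2, a@B5, a@B6, b@B0, b@B6, b@B7, c@B4, c@B8, d@B2, d@B4, e@B3, e@B7, f@B0, f@B8}   OUT={a@B2, a@B5, a@B6, b@B9, c@B9, d@B2, d@B4, e@B3, e@B7, f@B0, f@B8}

Merge at B6: IN[B6] = OUT[B4] ⊔ OUT[B5] = {a@B2, a@B5, b@B0, c@B4, d@B4, e@B3, f@B0}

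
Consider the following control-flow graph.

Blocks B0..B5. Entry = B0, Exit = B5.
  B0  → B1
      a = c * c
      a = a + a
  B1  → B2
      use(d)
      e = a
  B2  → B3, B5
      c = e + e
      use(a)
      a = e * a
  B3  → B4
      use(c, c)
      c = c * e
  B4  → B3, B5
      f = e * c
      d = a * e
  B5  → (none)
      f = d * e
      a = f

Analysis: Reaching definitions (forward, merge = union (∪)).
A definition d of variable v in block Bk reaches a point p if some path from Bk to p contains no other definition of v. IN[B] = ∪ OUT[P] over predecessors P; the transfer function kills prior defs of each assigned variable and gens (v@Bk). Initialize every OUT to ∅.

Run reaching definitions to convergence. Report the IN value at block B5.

Per-block solution:
  B0:   IN={}   OUT={a@B0}
  B1:   IN={a@B0}   OUT={a@B0, e@B1}
  B2:   IN={a@B0, e@B1}   OUT={a@B2, c@B2, e@B1}
  B3:   IN={a@B2, c@B2, c@B3, d@B4, e@B1, f@B4}   OUT={a@B2, c@B3, d@B4, e@B1, f@B4}
  B4:   IN={a@B2, c@B3, d@B4, e@B1, f@B4}   OUT={a@B2, c@B3, d@B4, e@B1, f@B4}
  B5:   IN={a@B2, c@B2, c@B3, d@B4, e@B1, f@B4}   OUT={a@B5, c@B2, c@B3, d@B4, e@B1, f@B5}

Merge at B5: IN[B5] = OUT[B2] ⊔ OUT[B4] = {a@B2, c@B2, c@B3, d@B4, e@B1, f@B4}

Answer: {a@B2, c@B2, c@B3, d@B4, e@B1, f@B4}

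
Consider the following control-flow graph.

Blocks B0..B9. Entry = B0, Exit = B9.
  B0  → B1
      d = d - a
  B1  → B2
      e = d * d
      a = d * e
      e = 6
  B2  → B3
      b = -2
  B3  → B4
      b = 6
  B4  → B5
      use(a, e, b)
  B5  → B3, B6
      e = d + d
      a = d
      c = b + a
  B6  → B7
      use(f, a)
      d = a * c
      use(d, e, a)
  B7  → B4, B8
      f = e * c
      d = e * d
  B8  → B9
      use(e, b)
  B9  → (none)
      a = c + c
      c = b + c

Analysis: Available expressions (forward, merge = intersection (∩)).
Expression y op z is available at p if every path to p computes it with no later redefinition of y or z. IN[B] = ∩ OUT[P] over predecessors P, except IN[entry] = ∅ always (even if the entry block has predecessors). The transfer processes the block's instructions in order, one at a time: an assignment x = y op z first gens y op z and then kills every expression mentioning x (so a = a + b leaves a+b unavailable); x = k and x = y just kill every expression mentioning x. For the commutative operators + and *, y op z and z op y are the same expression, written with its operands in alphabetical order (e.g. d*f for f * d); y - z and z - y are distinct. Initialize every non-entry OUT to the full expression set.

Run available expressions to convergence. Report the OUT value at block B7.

Per-block solution:
  B0: | IN={} | OUT={}
  B1: | IN={} | OUT={d*d}
  B2: | IN={d*d} | OUT={d*d}
  B3: | IN={} | OUT={}
  B4: | IN={} | OUT={}
  B5: | IN={} | OUT={a+b, d+d}
  B6: | IN={a+b, d+d} | OUT={a*c, a+b}
  B7: | IN={a*c, a+b} | OUT={a*c, a+b, c*e}
  B8: | IN={a*c, a+b, c*e} | OUT={a*c, a+b, c*e}
  B9: | IN={a*c, a+b, c*e} | OUT={}

Merge at B7: IN[B7] = OUT[B6] = {a*c, a+b}
Applying B7's transfer function to that IN value gives OUT[B7] (row B7 above).

Answer: {a*c, a+b, c*e}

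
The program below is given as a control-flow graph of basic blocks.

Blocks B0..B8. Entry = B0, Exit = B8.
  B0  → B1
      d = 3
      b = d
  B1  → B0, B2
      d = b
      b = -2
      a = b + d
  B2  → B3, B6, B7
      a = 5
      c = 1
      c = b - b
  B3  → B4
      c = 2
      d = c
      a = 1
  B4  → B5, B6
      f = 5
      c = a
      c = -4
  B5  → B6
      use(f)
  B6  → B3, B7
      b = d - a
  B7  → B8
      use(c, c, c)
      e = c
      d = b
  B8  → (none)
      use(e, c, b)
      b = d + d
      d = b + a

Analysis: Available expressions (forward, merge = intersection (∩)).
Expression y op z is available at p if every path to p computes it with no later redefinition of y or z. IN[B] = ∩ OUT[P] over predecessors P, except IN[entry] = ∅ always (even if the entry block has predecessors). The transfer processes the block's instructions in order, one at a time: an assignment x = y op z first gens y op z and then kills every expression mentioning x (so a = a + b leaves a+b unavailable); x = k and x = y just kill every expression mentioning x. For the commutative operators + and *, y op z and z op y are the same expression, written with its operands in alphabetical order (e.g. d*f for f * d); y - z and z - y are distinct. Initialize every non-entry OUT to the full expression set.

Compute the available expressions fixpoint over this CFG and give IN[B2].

Answer: {b+d}

Trace:
Converged values:
  B0: | IN={} | OUT={}
  B1: | IN={} | OUT={b+d}
  B2: | IN={b+d} | OUT={b+d, b-b}
  B3: | IN={} | OUT={}
  B4: | IN={} | OUT={}
  B5: | IN={} | OUT={}
  B6: | IN={} | OUT={d-a}
  B7: | IN={} | OUT={}
  B8: | IN={} | OUT={a+b}

Merge at B2: IN[B2] = OUT[B1] = {b+d}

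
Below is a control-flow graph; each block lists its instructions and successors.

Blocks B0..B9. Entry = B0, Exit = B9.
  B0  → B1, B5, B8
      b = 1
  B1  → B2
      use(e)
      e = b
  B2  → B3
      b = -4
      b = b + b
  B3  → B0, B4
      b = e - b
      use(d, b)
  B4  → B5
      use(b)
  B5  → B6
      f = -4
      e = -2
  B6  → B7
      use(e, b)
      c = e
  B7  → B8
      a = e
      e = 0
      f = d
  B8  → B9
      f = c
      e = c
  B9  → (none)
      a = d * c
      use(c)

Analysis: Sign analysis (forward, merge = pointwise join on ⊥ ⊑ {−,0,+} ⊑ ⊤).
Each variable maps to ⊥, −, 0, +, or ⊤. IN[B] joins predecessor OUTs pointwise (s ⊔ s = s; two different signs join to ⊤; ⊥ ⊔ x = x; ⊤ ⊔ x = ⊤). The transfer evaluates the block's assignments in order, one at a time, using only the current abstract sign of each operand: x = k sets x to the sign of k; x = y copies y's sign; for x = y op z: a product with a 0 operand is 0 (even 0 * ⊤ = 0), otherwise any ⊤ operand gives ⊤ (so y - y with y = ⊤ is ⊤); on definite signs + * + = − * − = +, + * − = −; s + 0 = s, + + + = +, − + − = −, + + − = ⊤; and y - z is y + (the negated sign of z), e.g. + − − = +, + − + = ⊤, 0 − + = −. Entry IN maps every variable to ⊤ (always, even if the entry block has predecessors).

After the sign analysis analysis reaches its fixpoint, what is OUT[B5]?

Per-block solution:
  B0:  IN=(all ⊤)  OUT={b:+; rest ⊤}
  B1:  IN={b:+; rest ⊤}  OUT={b:+, e:+; rest ⊤}
  B2:  IN={b:+, e:+; rest ⊤}  OUT={b:-, e:+; rest ⊤}
  B3:  IN={b:-, e:+; rest ⊤}  OUT={b:+, e:+; rest ⊤}
  B4:  IN={b:+, e:+; rest ⊤}  OUT={b:+, e:+; rest ⊤}
  B5:  IN={b:+; rest ⊤}  OUT={b:+, e:-, f:-; rest ⊤}
  B6:  IN={b:+, e:-, f:-; rest ⊤}  OUT={b:+, c:-, e:-, f:-; rest ⊤}
  B7:  IN={b:+, c:-, e:-, f:-; rest ⊤}  OUT={a:-, b:+, c:-, e:0; rest ⊤}
  B8:  IN={b:+; rest ⊤}  OUT={b:+; rest ⊤}
  B9:  IN={b:+; rest ⊤}  OUT={b:+; rest ⊤}

Merge at B5: IN[B5] = OUT[B0] ⊔ OUT[B4] = {a: ⊤, b: +, c: ⊤, d: ⊤, e: ⊤, f: ⊤}
Applying B5's transfer function to that IN value gives OUT[B5] (row B5 above).

Answer: {a: ⊤, b: +, c: ⊤, d: ⊤, e: -, f: -}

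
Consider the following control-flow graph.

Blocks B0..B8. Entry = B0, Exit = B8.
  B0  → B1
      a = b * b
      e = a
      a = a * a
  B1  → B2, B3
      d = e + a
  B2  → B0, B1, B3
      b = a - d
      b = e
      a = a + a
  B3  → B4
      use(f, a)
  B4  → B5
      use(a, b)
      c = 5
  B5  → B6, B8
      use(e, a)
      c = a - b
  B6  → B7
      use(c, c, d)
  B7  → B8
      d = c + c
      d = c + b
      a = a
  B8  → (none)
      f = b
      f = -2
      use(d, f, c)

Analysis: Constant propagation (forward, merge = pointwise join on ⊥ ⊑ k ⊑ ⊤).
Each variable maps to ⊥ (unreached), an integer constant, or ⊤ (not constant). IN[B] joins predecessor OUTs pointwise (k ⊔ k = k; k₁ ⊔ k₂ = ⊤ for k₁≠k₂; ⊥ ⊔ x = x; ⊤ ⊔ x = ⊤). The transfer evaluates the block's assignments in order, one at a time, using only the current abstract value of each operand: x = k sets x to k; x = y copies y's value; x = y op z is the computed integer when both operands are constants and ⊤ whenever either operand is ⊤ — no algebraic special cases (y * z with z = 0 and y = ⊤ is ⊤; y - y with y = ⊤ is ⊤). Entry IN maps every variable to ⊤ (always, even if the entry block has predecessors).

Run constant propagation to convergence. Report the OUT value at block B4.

Answer: {a: ⊤, b: ⊤, c: 5, d: ⊤, e: ⊤, f: ⊤}

Derivation:
Per-block solution:
  B0: | IN=(all ⊤) | OUT=(all ⊤)
  B1: | IN=(all ⊤) | OUT=(all ⊤)
  B2: | IN=(all ⊤) | OUT=(all ⊤)
  B3: | IN=(all ⊤) | OUT=(all ⊤)
  B4: | IN=(all ⊤) | OUT={c:5; rest ⊤}
  B5: | IN={c:5; rest ⊤} | OUT=(all ⊤)
  B6: | IN=(all ⊤) | OUT=(all ⊤)
  B7: | IN=(all ⊤) | OUT=(all ⊤)
  B8: | IN=(all ⊤) | OUT={f:-2; rest ⊤}

Merge at B4: IN[B4] = OUT[B3] = {a: ⊤, b: ⊤, c: ⊤, d: ⊤, e: ⊤, f: ⊤}
Applying B4's transfer function to that IN value gives OUT[B4] (row B4 above).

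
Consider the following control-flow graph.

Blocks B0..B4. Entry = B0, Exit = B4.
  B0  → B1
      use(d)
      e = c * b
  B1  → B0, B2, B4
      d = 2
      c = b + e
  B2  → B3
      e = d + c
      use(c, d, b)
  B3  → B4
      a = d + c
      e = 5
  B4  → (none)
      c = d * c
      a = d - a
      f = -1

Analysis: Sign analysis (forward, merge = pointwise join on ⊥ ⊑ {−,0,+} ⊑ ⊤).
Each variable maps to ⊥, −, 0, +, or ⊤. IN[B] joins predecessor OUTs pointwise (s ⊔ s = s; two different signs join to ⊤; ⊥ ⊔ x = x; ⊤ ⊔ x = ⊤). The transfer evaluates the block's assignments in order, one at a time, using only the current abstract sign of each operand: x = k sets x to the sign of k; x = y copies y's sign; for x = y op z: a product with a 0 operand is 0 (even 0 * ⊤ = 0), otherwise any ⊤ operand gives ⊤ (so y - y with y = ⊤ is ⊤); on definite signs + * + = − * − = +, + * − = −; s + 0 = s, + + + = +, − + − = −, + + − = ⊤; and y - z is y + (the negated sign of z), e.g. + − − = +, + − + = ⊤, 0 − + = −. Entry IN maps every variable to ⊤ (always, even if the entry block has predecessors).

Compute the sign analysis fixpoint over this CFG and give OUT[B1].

Answer: {a: ⊤, b: ⊤, c: ⊤, d: +, e: ⊤, f: ⊤}

Working:
Per-block solution:
  B0:   IN=(all ⊤)   OUT=(all ⊤)
  B1:   IN=(all ⊤)   OUT={d:+; rest ⊤}
  B2:   IN={d:+; rest ⊤}   OUT={d:+; rest ⊤}
  B3:   IN={d:+; rest ⊤}   OUT={d:+, e:+; rest ⊤}
  B4:   IN={d:+; rest ⊤}   OUT={d:+, f:-; rest ⊤}

Merge at B1: IN[B1] = OUT[B0] = {a: ⊤, b: ⊤, c: ⊤, d: ⊤, e: ⊤, f: ⊤}
Applying B1's transfer function to that IN value gives OUT[B1] (row B1 above).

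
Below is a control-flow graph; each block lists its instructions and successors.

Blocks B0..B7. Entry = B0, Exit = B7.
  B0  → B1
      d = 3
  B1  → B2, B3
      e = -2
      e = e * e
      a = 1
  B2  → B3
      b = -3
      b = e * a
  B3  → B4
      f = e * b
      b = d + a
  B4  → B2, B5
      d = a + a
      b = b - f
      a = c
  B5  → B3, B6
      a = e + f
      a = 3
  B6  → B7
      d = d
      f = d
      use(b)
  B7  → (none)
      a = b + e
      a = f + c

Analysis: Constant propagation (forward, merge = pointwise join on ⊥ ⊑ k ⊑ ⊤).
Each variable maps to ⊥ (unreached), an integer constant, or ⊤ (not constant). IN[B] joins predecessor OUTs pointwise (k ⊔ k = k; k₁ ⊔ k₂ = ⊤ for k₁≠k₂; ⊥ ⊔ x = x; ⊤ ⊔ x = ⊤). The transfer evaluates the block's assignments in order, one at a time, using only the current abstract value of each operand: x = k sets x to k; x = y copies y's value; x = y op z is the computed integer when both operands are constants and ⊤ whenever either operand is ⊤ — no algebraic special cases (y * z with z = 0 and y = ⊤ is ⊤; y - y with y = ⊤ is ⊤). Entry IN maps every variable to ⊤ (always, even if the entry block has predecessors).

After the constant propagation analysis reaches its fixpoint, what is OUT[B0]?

Answer: {a: ⊤, b: ⊤, c: ⊤, d: 3, e: ⊤, f: ⊤}

Working:
Per-block solution:
  B0: | IN=(all ⊤) | OUT={d:3; rest ⊤}
  B1: | IN={d:3; rest ⊤} | OUT={a:1, d:3, e:4; rest ⊤}
  B2: | IN={e:4; rest ⊤} | OUT={e:4; rest ⊤}
  B3: | IN={e:4; rest ⊤} | OUT={e:4; rest ⊤}
  B4: | IN={e:4; rest ⊤} | OUT={e:4; rest ⊤}
  B5: | IN={e:4; rest ⊤} | OUT={a:3, e:4; rest ⊤}
  B6: | IN={a:3, e:4; rest ⊤} | OUT={a:3, e:4; rest ⊤}
  B7: | IN={a:3, e:4; rest ⊤} | OUT={e:4; rest ⊤}

B0 is the boundary node: IN[B0] = {a: ⊤, b: ⊤, c: ⊤, d: ⊤, e: ⊤, f: ⊤}
Applying B0's transfer function to that IN value gives OUT[B0] (row B0 above).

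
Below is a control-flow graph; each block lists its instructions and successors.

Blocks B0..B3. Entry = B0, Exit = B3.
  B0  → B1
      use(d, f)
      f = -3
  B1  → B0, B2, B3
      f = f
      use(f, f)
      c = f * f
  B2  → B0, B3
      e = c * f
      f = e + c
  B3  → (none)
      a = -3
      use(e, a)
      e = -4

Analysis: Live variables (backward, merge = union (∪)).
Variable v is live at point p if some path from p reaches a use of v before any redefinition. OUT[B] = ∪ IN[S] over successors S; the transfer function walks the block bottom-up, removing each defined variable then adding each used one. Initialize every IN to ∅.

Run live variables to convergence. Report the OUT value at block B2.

Per-block solution:
  B0:   IN={d, e, f}   OUT={d, e, f}
  B1:   IN={d, e, f}   OUT={c, d, e, f}
  B2:   IN={c, d, f}   OUT={d, e, f}
  B3:   IN={e}   OUT={}

Merge at B2: OUT[B2] = IN[B0] ⊔ IN[B3] = {d, e, f}

Answer: {d, e, f}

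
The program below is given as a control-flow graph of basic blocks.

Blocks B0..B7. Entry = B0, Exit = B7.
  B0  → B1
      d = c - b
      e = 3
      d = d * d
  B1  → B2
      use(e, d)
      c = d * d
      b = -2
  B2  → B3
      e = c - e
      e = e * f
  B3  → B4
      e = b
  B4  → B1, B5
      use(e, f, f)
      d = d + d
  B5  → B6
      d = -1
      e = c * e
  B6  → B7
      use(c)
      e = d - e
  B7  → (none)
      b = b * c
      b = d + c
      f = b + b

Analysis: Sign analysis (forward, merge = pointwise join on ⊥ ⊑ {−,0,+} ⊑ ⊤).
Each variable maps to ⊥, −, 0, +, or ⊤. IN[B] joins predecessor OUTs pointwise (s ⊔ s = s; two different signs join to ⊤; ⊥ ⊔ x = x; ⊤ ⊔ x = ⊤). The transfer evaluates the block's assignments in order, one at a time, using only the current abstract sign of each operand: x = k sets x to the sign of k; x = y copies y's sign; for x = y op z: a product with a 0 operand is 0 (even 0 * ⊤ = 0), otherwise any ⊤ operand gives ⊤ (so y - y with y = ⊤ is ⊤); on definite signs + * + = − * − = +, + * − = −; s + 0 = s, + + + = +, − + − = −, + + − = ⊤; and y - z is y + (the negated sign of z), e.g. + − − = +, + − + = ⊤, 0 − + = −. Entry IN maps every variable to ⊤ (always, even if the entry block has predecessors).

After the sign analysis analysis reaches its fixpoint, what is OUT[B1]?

Answer: {a: ⊤, b: -, c: ⊤, d: ⊤, e: ⊤, f: ⊤}

Working:
Converged values:
  B0:   IN=(all ⊤)   OUT={e:+; rest ⊤}
  B1:   IN=(all ⊤)   OUT={b:-; rest ⊤}
  B2:   IN={b:-; rest ⊤}   OUT={b:-; rest ⊤}
  B3:   IN={b:-; rest ⊤}   OUT={b:-, e:-; rest ⊤}
  B4:   IN={b:-, e:-; rest ⊤}   OUT={b:-, e:-; rest ⊤}
  B5:   IN={b:-, e:-; rest ⊤}   OUT={b:-, d:-; rest ⊤}
  B6:   IN={b:-, d:-; rest ⊤}   OUT={b:-, d:-; rest ⊤}
  B7:   IN={b:-, d:-; rest ⊤}   OUT={d:-; rest ⊤}

Merge at B1: IN[B1] = OUT[B0] ⊔ OUT[B4] = {a: ⊤, b: ⊤, c: ⊤, d: ⊤, e: ⊤, f: ⊤}
Applying B1's transfer function to that IN value gives OUT[B1] (row B1 above).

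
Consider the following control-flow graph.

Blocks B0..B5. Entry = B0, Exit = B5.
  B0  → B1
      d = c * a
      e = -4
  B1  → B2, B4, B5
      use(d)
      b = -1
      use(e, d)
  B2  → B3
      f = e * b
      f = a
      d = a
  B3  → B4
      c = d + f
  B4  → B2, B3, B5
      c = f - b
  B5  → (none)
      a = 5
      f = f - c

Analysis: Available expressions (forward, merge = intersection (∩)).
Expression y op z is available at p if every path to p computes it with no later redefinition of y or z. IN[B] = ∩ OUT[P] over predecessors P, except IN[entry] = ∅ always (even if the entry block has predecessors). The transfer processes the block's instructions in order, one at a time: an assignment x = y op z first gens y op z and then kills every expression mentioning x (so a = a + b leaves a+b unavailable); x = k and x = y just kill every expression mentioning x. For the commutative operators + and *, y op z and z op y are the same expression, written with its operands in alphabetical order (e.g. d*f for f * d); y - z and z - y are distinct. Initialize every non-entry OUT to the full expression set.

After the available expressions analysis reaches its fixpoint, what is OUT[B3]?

Answer: {d+f}

Working:
Per-block solution:
  B0:  IN={}  OUT={a*c}
  B1:  IN={a*c}  OUT={a*c}
  B2:  IN={}  OUT={b*e}
  B3:  IN={}  OUT={d+f}
  B4:  IN={}  OUT={f-b}
  B5:  IN={}  OUT={}

Merge at B3: IN[B3] = OUT[B2] ∩ OUT[B4] = {}
Applying B3's transfer function to that IN value gives OUT[B3] (row B3 above).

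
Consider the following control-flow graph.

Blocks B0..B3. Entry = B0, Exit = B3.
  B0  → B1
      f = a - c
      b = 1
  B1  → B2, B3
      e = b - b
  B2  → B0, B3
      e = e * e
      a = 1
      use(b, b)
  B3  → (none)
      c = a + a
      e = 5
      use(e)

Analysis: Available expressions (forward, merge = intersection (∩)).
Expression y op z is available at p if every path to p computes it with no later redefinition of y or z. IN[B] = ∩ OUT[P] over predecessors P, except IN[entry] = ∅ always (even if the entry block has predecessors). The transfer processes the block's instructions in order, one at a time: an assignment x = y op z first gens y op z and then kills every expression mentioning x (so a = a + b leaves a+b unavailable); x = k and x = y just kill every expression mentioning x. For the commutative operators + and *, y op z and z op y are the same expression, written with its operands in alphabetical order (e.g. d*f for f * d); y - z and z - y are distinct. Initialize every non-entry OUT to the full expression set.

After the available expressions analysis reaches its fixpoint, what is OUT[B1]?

Fixpoint table:
  B0:  IN={}  OUT={a-c}
  B1:  IN={a-c}  OUT={a-c, b-b}
  B2:  IN={a-c, b-b}  OUT={b-b}
  B3:  IN={b-b}  OUT={a+a, b-b}

Merge at B1: IN[B1] = OUT[B0] = {a-c}
Applying B1's transfer function to that IN value gives OUT[B1] (row B1 above).

Answer: {a-c, b-b}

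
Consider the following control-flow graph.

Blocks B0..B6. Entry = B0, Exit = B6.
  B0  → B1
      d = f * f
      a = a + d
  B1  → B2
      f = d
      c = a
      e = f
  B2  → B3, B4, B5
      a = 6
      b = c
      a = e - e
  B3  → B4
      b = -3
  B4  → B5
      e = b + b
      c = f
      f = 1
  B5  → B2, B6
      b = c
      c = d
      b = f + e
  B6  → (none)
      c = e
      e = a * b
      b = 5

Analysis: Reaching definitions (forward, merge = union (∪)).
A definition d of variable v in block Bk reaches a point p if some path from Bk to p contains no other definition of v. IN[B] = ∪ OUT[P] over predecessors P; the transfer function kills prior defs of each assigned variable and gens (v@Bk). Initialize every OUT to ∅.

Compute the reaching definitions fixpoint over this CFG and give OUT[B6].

Fixpoint table:
  B0: | IN={} | OUT={a@B0, d@B0}
  B1: | IN={a@B0, d@B0} | OUT={a@B0, c@B1, d@B0, e@B1, f@B1}
  B2: | IN={a@B0, a@B2, b@B5, c@B1, c@B5, d@B0, e@B1, e@B4, f@B1, f@B4} | OUT={a@B2, b@B2, c@B1, c@B5, d@B0, e@B1, e@B4, f@B1, f@B4}
  B3: | IN={a@B2, b@B2, c@B1, c@B5, d@B0, e@B1, e@B4, f@B1, f@B4} | OUT={a@B2, b@B3, c@B1, c@B5, d@B0, e@B1, e@B4, f@B1, f@B4}
  B4: | IN={a@B2, b@B2, b@B3, c@B1, c@B5, d@B0, e@B1, e@B4, f@B1, f@B4} | OUT={a@B2, b@B2, b@B3, c@B4, d@B0, e@B4, f@B4}
  B5: | IN={a@B2, b@B2, b@B3, c@B1, c@B4, c@B5, d@B0, e@B1, e@B4, f@B1, f@B4} | OUT={a@B2, b@B5, c@B5, d@B0, e@B1, e@B4, f@B1, f@B4}
  B6: | IN={a@B2, b@B5, c@B5, d@B0, e@B1, e@B4, f@B1, f@B4} | OUT={a@B2, b@B6, c@B6, d@B0, e@B6, f@B1, f@B4}

Merge at B6: IN[B6] = OUT[B5] = {a@B2, b@B5, c@B5, d@B0, e@B1, e@B4, f@B1, f@B4}
Applying B6's transfer function to that IN value gives OUT[B6] (row B6 above).

Answer: {a@B2, b@B6, c@B6, d@B0, e@B6, f@B1, f@B4}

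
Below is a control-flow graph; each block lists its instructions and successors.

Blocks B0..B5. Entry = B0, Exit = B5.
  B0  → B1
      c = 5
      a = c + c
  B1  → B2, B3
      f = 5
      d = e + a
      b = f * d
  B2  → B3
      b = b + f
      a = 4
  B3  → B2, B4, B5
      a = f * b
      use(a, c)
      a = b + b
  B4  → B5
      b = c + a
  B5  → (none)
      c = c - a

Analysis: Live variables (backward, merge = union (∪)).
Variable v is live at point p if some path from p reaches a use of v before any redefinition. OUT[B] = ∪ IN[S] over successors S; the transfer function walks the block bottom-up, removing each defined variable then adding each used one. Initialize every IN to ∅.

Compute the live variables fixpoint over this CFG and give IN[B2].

Fixpoint table:
  B0:   IN={e}   OUT={a, c, e}
  B1:   IN={a, c, e}   OUT={b, c, f}
  B2:   IN={b, c, f}   OUT={b, c, f}
  B3:   IN={b, c, f}   OUT={a, b, c, f}
  B4:   IN={a, c}   OUT={a, c}
  B5:   IN={a, c}   OUT={}

Merge at B2: OUT[B2] = IN[B3] = {b, c, f}
Applying B2's transfer function to that OUT value gives IN[B2] (row B2 above).

Answer: {b, c, f}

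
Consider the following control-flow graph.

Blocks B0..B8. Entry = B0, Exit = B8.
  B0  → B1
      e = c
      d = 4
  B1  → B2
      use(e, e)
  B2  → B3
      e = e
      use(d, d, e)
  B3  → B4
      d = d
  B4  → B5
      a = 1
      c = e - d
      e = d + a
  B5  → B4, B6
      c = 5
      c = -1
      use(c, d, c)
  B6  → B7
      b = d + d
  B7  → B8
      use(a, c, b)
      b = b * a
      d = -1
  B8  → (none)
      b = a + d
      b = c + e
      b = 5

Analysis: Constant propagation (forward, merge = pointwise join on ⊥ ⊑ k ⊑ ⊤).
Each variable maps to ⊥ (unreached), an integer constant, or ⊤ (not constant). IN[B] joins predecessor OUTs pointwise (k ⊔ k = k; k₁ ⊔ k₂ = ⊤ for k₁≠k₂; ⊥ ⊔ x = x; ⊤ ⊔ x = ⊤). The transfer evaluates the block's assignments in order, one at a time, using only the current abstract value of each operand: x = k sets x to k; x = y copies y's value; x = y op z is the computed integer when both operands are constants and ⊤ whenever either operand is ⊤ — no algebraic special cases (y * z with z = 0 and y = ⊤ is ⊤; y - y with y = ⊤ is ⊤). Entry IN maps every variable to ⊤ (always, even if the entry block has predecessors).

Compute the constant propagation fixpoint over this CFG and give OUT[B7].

Converged values:
  B0:   IN=(all ⊤)   OUT={d:4; rest ⊤}
  B1:   IN={d:4; rest ⊤}   OUT={d:4; rest ⊤}
  B2:   IN={d:4; rest ⊤}   OUT={d:4; rest ⊤}
  B3:   IN={d:4; rest ⊤}   OUT={d:4; rest ⊤}
  B4:   IN={d:4; rest ⊤}   OUT={a:1, d:4, e:5; rest ⊤}
  B5:   IN={a:1, d:4, e:5; rest ⊤}   OUT={a:1, c:-1, d:4, e:5; rest ⊤}
  B6:   IN={a:1, c:-1, d:4, e:5; rest ⊤}   OUT={a:1, b:8, c:-1, d:4, e:5; rest ⊤}
  B7:   IN={a:1, b:8, c:-1, d:4, e:5; rest ⊤}   OUT={a:1, b:8, c:-1, d:-1, e:5; rest ⊤}
  B8:   IN={a:1, b:8, c:-1, d:-1, e:5; rest ⊤}   OUT={a:1, b:5, c:-1, d:-1, e:5; rest ⊤}

Merge at B7: IN[B7] = OUT[B6] = {a: 1, b: 8, c: -1, d: 4, e: 5, f: ⊤}
Applying B7's transfer function to that IN value gives OUT[B7] (row B7 above).

Answer: {a: 1, b: 8, c: -1, d: -1, e: 5, f: ⊤}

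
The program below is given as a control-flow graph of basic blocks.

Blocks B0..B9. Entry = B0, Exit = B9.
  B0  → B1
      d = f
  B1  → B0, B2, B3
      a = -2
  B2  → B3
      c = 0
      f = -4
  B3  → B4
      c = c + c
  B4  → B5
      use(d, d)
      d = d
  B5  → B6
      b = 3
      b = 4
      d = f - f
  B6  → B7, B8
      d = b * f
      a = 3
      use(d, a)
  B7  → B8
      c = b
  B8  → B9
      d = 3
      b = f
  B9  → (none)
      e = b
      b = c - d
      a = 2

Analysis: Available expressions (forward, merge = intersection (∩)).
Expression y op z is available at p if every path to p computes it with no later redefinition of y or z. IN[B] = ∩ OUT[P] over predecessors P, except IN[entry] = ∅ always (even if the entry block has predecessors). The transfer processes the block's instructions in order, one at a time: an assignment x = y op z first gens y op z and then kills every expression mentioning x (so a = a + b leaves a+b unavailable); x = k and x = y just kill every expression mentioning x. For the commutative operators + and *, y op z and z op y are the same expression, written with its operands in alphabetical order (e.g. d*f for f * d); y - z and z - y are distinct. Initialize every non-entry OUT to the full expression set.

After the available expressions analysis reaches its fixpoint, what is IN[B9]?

Fixpoint table:
  B0:  IN={}  OUT={}
  B1:  IN={}  OUT={}
  B2:  IN={}  OUT={}
  B3:  IN={}  OUT={}
  B4:  IN={}  OUT={}
  B5:  IN={}  OUT={f-f}
  B6:  IN={f-f}  OUT={b*f, f-f}
  B7:  IN={b*f, f-f}  OUT={b*f, f-f}
  B8:  IN={b*f, f-f}  OUT={f-f}
  B9:  IN={f-f}  OUT={c-d, f-f}

Merge at B9: IN[B9] = OUT[B8] = {f-f}

Answer: {f-f}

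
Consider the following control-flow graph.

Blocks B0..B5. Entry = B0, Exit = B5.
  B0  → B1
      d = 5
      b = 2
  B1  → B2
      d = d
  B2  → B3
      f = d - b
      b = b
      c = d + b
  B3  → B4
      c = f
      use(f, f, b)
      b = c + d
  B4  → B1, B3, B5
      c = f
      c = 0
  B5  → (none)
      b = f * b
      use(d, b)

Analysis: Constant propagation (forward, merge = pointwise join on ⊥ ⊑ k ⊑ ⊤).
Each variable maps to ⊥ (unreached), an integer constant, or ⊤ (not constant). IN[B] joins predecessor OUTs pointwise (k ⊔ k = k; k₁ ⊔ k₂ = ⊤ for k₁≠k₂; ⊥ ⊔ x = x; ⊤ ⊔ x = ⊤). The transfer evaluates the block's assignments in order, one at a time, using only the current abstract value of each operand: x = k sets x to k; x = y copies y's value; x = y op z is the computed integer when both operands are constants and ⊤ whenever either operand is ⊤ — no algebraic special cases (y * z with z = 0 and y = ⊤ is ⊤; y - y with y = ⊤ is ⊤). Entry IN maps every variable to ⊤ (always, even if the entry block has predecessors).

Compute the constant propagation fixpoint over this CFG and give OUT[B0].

Answer: {a: ⊤, b: 2, c: ⊤, d: 5, e: ⊤, f: ⊤}

Derivation:
Converged values:
  B0:  IN=(all ⊤)  OUT={b:2, d:5; rest ⊤}
  B1:  IN={d:5; rest ⊤}  OUT={d:5; rest ⊤}
  B2:  IN={d:5; rest ⊤}  OUT={d:5; rest ⊤}
  B3:  IN={d:5; rest ⊤}  OUT={d:5; rest ⊤}
  B4:  IN={d:5; rest ⊤}  OUT={c:0, d:5; rest ⊤}
  B5:  IN={c:0, d:5; rest ⊤}  OUT={c:0, d:5; rest ⊤}

B0 is the boundary node: IN[B0] = {a: ⊤, b: ⊤, c: ⊤, d: ⊤, e: ⊤, f: ⊤}
Applying B0's transfer function to that IN value gives OUT[B0] (row B0 above).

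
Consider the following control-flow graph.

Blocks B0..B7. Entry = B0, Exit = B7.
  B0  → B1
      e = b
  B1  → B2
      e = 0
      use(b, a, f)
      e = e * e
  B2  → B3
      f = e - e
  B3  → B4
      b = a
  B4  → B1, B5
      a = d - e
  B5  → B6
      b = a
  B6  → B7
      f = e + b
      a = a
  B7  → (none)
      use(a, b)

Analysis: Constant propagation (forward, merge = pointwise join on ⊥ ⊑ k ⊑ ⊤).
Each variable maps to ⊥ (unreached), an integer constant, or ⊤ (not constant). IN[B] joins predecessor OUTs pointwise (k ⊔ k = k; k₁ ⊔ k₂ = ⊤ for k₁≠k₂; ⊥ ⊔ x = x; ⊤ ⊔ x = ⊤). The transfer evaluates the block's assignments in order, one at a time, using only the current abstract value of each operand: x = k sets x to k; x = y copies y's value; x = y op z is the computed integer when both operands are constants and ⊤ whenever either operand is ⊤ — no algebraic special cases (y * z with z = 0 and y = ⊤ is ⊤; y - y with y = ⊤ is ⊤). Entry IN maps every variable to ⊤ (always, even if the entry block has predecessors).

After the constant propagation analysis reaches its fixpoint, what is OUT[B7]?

Answer: {a: ⊤, b: ⊤, c: ⊤, d: ⊤, e: 0, f: ⊤}

Working:
Per-block solution:
  B0: | IN=(all ⊤) | OUT=(all ⊤)
  B1: | IN=(all ⊤) | OUT={e:0; rest ⊤}
  B2: | IN={e:0; rest ⊤} | OUT={e:0, f:0; rest ⊤}
  B3: | IN={e:0, f:0; rest ⊤} | OUT={e:0, f:0; rest ⊤}
  B4: | IN={e:0, f:0; rest ⊤} | OUT={e:0, f:0; rest ⊤}
  B5: | IN={e:0, f:0; rest ⊤} | OUT={e:0, f:0; rest ⊤}
  B6: | IN={e:0, f:0; rest ⊤} | OUT={e:0; rest ⊤}
  B7: | IN={e:0; rest ⊤} | OUT={e:0; rest ⊤}

Merge at B7: IN[B7] = OUT[B6] = {a: ⊤, b: ⊤, c: ⊤, d: ⊤, e: 0, f: ⊤}
Applying B7's transfer function to that IN value gives OUT[B7] (row B7 above).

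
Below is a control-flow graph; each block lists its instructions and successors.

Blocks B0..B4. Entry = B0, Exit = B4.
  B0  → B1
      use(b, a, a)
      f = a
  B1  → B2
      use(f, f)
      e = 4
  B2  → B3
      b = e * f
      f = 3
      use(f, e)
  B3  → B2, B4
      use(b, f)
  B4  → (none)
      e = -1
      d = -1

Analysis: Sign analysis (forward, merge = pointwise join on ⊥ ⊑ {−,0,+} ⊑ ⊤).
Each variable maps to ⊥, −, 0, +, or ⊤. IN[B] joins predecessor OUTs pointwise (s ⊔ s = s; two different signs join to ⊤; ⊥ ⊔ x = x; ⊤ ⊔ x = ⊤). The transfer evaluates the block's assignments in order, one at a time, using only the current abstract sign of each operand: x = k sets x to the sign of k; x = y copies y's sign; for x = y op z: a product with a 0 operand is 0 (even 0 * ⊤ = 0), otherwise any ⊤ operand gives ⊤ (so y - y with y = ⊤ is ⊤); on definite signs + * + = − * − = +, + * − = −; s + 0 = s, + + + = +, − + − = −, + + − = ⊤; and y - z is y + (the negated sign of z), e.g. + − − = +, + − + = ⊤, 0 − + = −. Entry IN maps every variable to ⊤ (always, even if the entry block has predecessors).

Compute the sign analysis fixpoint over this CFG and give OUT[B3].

Answer: {a: ⊤, b: ⊤, c: ⊤, d: ⊤, e: +, f: +}

Trace:
Fixpoint table:
  B0: | IN=(all ⊤) | OUT=(all ⊤)
  B1: | IN=(all ⊤) | OUT={e:+; rest ⊤}
  B2: | IN={e:+; rest ⊤} | OUT={e:+, f:+; rest ⊤}
  B3: | IN={e:+, f:+; rest ⊤} | OUT={e:+, f:+; rest ⊤}
  B4: | IN={e:+, f:+; rest ⊤} | OUT={d:-, e:-, f:+; rest ⊤}

Merge at B3: IN[B3] = OUT[B2] = {a: ⊤, b: ⊤, c: ⊤, d: ⊤, e: +, f: +}
Applying B3's transfer function to that IN value gives OUT[B3] (row B3 above).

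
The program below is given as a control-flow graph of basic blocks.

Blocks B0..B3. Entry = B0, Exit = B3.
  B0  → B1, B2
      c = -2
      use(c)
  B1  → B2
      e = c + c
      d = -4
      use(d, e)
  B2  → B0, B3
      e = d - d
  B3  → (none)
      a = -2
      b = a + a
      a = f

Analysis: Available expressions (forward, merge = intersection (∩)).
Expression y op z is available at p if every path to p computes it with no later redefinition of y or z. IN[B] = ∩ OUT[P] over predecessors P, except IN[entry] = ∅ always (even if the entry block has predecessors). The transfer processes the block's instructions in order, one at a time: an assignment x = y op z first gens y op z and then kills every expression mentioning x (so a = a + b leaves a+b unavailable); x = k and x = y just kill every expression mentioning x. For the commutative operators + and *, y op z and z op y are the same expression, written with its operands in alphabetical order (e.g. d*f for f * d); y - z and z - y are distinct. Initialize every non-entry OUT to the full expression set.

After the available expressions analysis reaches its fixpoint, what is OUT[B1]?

Answer: {c+c}

Trace:
Per-block solution:
  B0:   IN={}   OUT={}
  B1:   IN={}   OUT={c+c}
  B2:   IN={}   OUT={d-d}
  B3:   IN={d-d}   OUT={d-d}

Merge at B1: IN[B1] = OUT[B0] = {}
Applying B1's transfer function to that IN value gives OUT[B1] (row B1 above).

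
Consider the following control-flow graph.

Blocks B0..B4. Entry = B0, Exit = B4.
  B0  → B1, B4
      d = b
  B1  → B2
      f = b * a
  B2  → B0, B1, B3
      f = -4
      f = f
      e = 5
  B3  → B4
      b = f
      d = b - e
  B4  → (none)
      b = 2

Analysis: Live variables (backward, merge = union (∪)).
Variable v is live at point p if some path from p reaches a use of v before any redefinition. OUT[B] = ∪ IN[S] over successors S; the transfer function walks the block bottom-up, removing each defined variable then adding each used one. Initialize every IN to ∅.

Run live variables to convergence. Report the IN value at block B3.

Per-block solution:
  B0:  IN={a, b}  OUT={a, b}
  B1:  IN={a, b}  OUT={a, b}
  B2:  IN={a, b}  OUT={a, b, e, f}
  B3:  IN={e, f}  OUT={}
  B4:  IN={}  OUT={}

Merge at B3: OUT[B3] = IN[B4] = {}
Applying B3's transfer function to that OUT value gives IN[B3] (row B3 above).

Answer: {e, f}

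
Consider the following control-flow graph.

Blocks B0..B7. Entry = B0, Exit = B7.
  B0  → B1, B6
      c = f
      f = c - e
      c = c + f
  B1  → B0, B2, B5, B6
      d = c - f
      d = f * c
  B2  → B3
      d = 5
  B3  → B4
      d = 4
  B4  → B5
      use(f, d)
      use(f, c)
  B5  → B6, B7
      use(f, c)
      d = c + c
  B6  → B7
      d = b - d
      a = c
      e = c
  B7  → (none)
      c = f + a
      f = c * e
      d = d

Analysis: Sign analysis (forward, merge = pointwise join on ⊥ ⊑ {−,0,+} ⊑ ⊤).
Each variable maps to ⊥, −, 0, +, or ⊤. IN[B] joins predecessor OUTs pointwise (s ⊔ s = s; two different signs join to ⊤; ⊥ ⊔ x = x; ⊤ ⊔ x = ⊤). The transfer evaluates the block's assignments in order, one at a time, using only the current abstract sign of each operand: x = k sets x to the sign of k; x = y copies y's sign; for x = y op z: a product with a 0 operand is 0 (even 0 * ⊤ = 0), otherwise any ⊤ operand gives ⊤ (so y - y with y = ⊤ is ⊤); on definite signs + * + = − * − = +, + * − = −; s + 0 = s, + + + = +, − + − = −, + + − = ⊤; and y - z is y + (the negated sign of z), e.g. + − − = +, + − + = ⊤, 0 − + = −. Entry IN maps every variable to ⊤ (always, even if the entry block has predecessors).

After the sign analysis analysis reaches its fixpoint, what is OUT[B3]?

Per-block solution:
  B0:  IN=(all ⊤)  OUT=(all ⊤)
  B1:  IN=(all ⊤)  OUT=(all ⊤)
  B2:  IN=(all ⊤)  OUT={d:+; rest ⊤}
  B3:  IN={d:+; rest ⊤}  OUT={d:+; rest ⊤}
  B4:  IN={d:+; rest ⊤}  OUT={d:+; rest ⊤}
  B5:  IN=(all ⊤)  OUT=(all ⊤)
  B6:  IN=(all ⊤)  OUT=(all ⊤)
  B7:  IN=(all ⊤)  OUT=(all ⊤)

Merge at B3: IN[B3] = OUT[B2] = {a: ⊤, b: ⊤, c: ⊤, d: +, e: ⊤, f: ⊤}
Applying B3's transfer function to that IN value gives OUT[B3] (row B3 above).

Answer: {a: ⊤, b: ⊤, c: ⊤, d: +, e: ⊤, f: ⊤}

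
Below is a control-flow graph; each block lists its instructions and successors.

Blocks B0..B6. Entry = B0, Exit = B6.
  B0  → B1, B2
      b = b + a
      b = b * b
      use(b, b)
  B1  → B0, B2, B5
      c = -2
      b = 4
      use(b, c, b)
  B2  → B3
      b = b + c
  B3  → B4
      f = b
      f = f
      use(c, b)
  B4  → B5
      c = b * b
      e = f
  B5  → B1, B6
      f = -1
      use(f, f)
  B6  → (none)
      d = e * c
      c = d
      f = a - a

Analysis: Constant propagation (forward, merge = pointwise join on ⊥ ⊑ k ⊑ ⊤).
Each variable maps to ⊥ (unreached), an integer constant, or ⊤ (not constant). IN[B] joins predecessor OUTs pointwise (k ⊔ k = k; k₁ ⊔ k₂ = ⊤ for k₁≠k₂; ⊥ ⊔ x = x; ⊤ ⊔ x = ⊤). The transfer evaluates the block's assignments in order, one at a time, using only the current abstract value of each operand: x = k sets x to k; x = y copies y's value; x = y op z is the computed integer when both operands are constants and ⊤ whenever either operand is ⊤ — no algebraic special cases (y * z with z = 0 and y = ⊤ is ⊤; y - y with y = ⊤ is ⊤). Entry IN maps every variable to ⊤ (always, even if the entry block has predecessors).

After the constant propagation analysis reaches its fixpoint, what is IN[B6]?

Answer: {a: ⊤, b: ⊤, c: ⊤, d: ⊤, e: ⊤, f: -1}

Working:
Fixpoint table:
  B0:   IN=(all ⊤)   OUT=(all ⊤)
  B1:   IN=(all ⊤)   OUT={b:4, c:-2; rest ⊤}
  B2:   IN=(all ⊤)   OUT=(all ⊤)
  B3:   IN=(all ⊤)   OUT=(all ⊤)
  B4:   IN=(all ⊤)   OUT=(all ⊤)
  B5:   IN=(all ⊤)   OUT={f:-1; rest ⊤}
  B6:   IN={f:-1; rest ⊤}   OUT=(all ⊤)

Merge at B6: IN[B6] = OUT[B5] = {a: ⊤, b: ⊤, c: ⊤, d: ⊤, e: ⊤, f: -1}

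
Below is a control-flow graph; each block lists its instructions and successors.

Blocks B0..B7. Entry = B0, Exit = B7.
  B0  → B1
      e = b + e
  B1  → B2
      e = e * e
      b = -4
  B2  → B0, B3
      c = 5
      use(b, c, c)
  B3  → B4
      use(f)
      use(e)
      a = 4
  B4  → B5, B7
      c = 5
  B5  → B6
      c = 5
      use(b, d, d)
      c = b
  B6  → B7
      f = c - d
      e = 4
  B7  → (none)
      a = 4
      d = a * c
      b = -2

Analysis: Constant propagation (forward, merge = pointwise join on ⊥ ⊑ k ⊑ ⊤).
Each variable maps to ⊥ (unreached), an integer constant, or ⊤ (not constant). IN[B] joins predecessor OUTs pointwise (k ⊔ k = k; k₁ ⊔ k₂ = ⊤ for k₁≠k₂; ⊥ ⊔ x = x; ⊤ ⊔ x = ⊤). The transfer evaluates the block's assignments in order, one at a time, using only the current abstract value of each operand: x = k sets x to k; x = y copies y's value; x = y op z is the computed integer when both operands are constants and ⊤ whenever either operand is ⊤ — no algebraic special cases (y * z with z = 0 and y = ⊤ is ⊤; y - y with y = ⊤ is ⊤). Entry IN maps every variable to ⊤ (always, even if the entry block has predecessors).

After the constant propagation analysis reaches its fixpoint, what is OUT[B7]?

Answer: {a: 4, b: -2, c: ⊤, d: ⊤, e: ⊤, f: ⊤}

Trace:
Converged values:
  B0:   IN=(all ⊤)   OUT=(all ⊤)
  B1:   IN=(all ⊤)   OUT={b:-4; rest ⊤}
  B2:   IN={b:-4; rest ⊤}   OUT={b:-4, c:5; rest ⊤}
  B3:   IN={b:-4, c:5; rest ⊤}   OUT={a:4, b:-4, c:5; rest ⊤}
  B4:   IN={a:4, b:-4, c:5; rest ⊤}   OUT={a:4, b:-4, c:5; rest ⊤}
  B5:   IN={a:4, b:-4, c:5; rest ⊤}   OUT={a:4, b:-4, c:-4; rest ⊤}
  B6:   IN={a:4, b:-4, c:-4; rest ⊤}   OUT={a:4, b:-4, c:-4, e:4; rest ⊤}
  B7:   IN={a:4, b:-4; rest ⊤}   OUT={a:4, b:-2; rest ⊤}

Merge at B7: IN[B7] = OUT[B4] ⊔ OUT[B6] = {a: 4, b: -4, c: ⊤, d: ⊤, e: ⊤, f: ⊤}
Applying B7's transfer function to that IN value gives OUT[B7] (row B7 above).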